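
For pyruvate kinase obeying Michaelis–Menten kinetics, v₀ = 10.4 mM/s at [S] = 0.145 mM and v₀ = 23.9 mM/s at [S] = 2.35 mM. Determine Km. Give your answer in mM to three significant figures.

0.219 mM

In reciprocal form, 1/v = (Km/Vmax)·(1/[S]) + 1/Vmax. The two points give (1/[S], 1/v) = (6.897, 0.09615) and (0.4255, 0.04184).
Slope = (0.09615 − 0.04184)/(6.897 − 0.4255) = 0.008393; intercept = 0.09615 − 0.008393×6.897 = 0.03827.
Vmax = 1/intercept = 26.1 mM/s; Km = slope × Vmax = 0.008393 × 26.1 = 0.219 mM.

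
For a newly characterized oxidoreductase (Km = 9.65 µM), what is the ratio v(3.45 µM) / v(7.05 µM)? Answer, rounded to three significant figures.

0.624

The fractional saturations are [S]/(Km+[S]) = 7.05/16.70 = 0.4222 and 3.45/13.10 = 0.2634.
v₂/v₁ is just their ratio: 0.2634/0.4222 = 0.624.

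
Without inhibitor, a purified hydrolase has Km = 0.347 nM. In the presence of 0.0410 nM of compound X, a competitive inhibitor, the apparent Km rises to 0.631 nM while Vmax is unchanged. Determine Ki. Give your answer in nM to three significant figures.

0.0501 nM

Competitive: Km,app = α·Km with α = 1 + [I]/Ki.
α = Km,app/Km = 0.631/0.347 = 1.818.
Ki = [I]/(α − 1) = 0.0410/0.8184 = 0.0501 nM.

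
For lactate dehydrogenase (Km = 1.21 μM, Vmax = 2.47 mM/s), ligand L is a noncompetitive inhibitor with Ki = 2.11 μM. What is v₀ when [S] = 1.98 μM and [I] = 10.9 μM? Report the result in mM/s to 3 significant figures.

α = 1 + [I]/Ki = 1 + 10.9/2.11 = 6.166.
For a noncompetitive inhibitor, Vmax is reduced to Vmax/α while Km is unchanged: Km,app = 1.21 μM, Vmax,app = 0.401 mM/s.
v = Vmax,app·[S]/(Km,app + [S]) = 0.401 × 1.98/(1.21 + 1.98) = 0.249 mM/s.

0.249 mM/s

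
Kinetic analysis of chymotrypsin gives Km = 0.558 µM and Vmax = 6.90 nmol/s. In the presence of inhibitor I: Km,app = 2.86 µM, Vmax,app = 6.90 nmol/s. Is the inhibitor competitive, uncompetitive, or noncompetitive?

Km increases (0.558 → 2.86 µM) while Vmax is unchanged — the hallmark of competitive inhibition.

competitive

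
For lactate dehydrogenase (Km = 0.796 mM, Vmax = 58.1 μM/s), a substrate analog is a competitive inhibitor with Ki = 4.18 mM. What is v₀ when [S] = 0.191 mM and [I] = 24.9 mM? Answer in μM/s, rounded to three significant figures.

With α = 1 + [I]/Ki = 1 + 24.9/4.18 = 6.957, the competitive rate law is v = Vmax[S] / (αKm + [S]).
v = 58.1×0.191 / (6.957×0.796 + 0.191) = 11.10/5.729 = 1.94 μM/s.

1.94 μM/s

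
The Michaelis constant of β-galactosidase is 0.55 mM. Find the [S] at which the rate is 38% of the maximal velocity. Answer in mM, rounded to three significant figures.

v/Vmax = [S]/(Km+[S]) = 0.38, so [S] = Km·0.38/(1 − 0.38) = 0.55 × 0.6129.
[S] = 0.337 mM.

0.337 mM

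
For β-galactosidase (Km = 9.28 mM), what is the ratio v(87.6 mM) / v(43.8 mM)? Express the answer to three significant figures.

Since Vmax cancels, v₂/v₁ = [S]₂(Km+[S]₁) / [S]₁(Km+[S]₂).
= 87.6×(9.28+43.8) / (43.8×(9.28+87.6)) = 4650/4243 = 1.10.

1.10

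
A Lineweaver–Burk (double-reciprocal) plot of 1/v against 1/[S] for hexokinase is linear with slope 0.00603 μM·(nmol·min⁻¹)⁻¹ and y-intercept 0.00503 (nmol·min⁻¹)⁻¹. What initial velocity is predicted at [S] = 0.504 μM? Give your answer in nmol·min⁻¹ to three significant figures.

The y-intercept is 1/Vmax, so Vmax = 1/0.00503 = 199 nmol·min⁻¹.
The slope is Km/Vmax, so Km = 0.00603 × 199 = 1.20 μM.
Then v = 199 × 0.504/(1.20 + 0.504) = 58.8 nmol·min⁻¹.

58.8 nmol·min⁻¹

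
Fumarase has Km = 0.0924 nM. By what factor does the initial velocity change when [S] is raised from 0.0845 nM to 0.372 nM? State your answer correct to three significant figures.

1.68

The fractional saturations are [S]/(Km+[S]) = 0.0845/0.1769 = 0.4777 and 0.372/0.4644 = 0.8010.
v₂/v₁ is just their ratio: 0.8010/0.4777 = 1.68.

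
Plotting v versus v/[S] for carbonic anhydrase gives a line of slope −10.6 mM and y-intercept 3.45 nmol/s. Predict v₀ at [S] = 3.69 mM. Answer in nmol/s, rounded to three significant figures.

0.891 nmol/s

In the Eadie–Hofstee form v = Vmax − Km·(v/[S]), the slope is −Km and the intercept is Vmax, so Km = 10.6 mM and Vmax = 3.45 nmol/s.
v = 3.45 × 3.69/(10.6 + 3.69) = 0.891 nmol/s.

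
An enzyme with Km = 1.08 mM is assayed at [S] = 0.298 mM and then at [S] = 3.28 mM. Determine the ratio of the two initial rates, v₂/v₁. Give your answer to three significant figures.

Since Vmax cancels, v₂/v₁ = [S]₂(Km+[S]₁) / [S]₁(Km+[S]₂).
= 3.28×(1.08+0.298) / (0.298×(1.08+3.28)) = 4.520/1.299 = 3.48.

3.48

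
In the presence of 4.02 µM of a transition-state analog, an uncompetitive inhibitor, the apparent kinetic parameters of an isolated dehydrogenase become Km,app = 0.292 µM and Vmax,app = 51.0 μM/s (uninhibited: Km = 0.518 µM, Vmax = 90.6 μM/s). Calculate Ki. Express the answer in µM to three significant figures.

5.18 µM

Uncompetitive: Vmax,app = Vmax/α (and Km,app = Km/α) with α = 1 + [I]/Ki.
α = Vmax/Vmax,app = 90.6/51.0 = 1.776.
Ki = [I]/(α − 1) = 4.02/0.7765 = 5.18 µM.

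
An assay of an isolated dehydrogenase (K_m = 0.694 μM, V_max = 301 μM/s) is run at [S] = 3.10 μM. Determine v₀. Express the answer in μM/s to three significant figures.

246 μM/s

v = Vmax·[S]/(Km + [S]) = 301 × 3.10 / (0.694 + 3.10)
  = 933.1 / 3.794 = 246 μM/s.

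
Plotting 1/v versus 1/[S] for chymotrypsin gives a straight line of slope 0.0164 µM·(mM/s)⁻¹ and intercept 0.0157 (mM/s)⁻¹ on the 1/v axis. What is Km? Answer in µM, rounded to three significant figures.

y-intercept = 1/Vmax ⇒ Vmax = 63.7 mM/s; slope = Km/Vmax ⇒ Km = slope × Vmax.
Km = 0.0164 × 63.7 = 1.04 µM.

1.04 µM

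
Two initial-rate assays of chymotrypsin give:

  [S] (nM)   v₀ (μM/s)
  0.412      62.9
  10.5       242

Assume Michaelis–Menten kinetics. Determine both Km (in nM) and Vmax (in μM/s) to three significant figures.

From v = Vmax[S]/(Km+[S]), each point gives Vmax = v(Km+[S])/[S].
Equating: 62.9(Km+0.412)/0.412 = 242(Km+10.5)/10.5.
152.7·Km + 62.9 = 23.05·Km + 242, so (152.7 − 23.05)·Km = 242 − 62.9.
Km = 179.1/129.6 = 1.38 nM; then Vmax = 62.9(1.38+0.412)/0.412 = 274 μM/s.

Km = 1.38 nM; Vmax = 274 μM/s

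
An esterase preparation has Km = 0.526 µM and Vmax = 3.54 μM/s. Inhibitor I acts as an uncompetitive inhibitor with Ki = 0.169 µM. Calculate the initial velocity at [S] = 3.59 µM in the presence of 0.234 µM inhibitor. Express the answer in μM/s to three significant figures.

1.40 μM/s

With α = 1 + [I]/Ki = 1 + 0.234/0.169 = 2.385, the uncompetitive rate law is v = (Vmax/α)·[S] / (Km/α + [S]).
v = (3.54/2.385)×3.59 / (0.526/2.385 + 3.59) = 5.329/3.811 = 1.40 μM/s.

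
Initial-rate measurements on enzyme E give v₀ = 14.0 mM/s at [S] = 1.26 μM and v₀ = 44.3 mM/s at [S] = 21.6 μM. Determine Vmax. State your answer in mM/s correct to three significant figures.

In reciprocal form, 1/v = (Km/Vmax)·(1/[S]) + 1/Vmax. The two points give (1/[S], 1/v) = (0.7937, 0.07143) and (0.04630, 0.02257).
Slope = (0.07143 − 0.02257)/(0.7937 − 0.04630) = 0.06537; intercept = 0.07143 − 0.06537×0.7937 = 0.01955.
Vmax = 1/intercept = 51.2 mM/s; Km = slope × Vmax = 0.06537 × 51.2 = 3.34 μM.

51.2 mM/s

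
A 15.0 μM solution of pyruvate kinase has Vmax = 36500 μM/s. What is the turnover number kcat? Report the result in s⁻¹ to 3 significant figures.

2430 s⁻¹

kcat = Vmax/[E]total = 36500 μM/s / 15.0 μM = 2430 s⁻¹.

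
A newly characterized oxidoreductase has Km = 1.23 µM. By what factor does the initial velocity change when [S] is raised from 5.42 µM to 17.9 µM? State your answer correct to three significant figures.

Since Vmax cancels, v₂/v₁ = [S]₂(Km+[S]₁) / [S]₁(Km+[S]₂).
= 17.9×(1.23+5.42) / (5.42×(1.23+17.9)) = 119.0/103.7 = 1.15.

1.15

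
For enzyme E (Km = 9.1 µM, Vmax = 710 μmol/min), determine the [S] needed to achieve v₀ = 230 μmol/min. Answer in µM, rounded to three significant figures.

4.36 µM

The required fractional saturation is v/Vmax = 230/710 = 0.3239.
Then [S]/(Km+[S]) = 0.3239 ⇒ [S] = 9.1 × 0.3239/(1 − 0.3239) = 4.36 µM.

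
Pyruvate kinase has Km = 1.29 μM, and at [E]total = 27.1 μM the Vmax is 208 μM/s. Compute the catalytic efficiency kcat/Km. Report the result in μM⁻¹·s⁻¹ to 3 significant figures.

kcat = Vmax/[E]total = 208/27.1 = 7.68 s⁻¹.
kcat/Km = 7.68/1.29 = 5.95 μM⁻¹·s⁻¹.

5.95 μM⁻¹·s⁻¹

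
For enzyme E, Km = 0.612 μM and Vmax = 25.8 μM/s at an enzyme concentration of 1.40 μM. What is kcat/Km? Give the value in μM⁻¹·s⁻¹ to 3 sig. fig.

kcat = Vmax/[E]total = 25.8/1.40 = 18.4 s⁻¹.
kcat/Km = 18.4/0.612 = 30.1 μM⁻¹·s⁻¹.

30.1 μM⁻¹·s⁻¹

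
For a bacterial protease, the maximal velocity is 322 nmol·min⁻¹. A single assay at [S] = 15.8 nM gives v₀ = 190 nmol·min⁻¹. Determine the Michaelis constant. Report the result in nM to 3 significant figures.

11.0 nM

v/Vmax = 190/322 = 0.5901 = [S]/(Km+[S]).
So Km + [S] = [S]/0.5901 = 26.78 nM, giving Km = 26.78 − 15.8 = 11.0 nM.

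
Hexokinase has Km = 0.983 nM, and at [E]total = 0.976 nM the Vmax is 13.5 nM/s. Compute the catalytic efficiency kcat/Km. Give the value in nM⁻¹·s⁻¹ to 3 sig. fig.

kcat = Vmax/[E]total = 13.5/0.976 = 13.8 s⁻¹.
kcat/Km = 13.8/0.983 = 14.1 nM⁻¹·s⁻¹.

14.1 nM⁻¹·s⁻¹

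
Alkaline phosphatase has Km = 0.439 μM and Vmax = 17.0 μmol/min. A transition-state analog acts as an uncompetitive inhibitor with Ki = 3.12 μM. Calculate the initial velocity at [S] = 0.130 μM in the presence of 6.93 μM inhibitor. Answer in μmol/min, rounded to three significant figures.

2.58 μmol/min

α = 1 + [I]/Ki = 1 + 6.93/3.12 = 3.221.
For an uncompetitive inhibitor, both parameters are divided by α, giving Vmax/α and Km/α: Km,app = 0.136 μM, Vmax,app = 5.28 μmol/min.
v = Vmax,app·[S]/(Km,app + [S]) = 5.28 × 0.130/(0.136 + 0.130) = 2.58 μmol/min.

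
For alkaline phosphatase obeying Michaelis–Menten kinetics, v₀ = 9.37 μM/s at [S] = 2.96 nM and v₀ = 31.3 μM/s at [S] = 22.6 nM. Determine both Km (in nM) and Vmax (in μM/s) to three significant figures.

Km = 12.3 nM; Vmax = 48.4 μM/s

From v = Vmax[S]/(Km+[S]), each point gives Vmax = v(Km+[S])/[S].
Equating: 9.37(Km+2.96)/2.96 = 31.3(Km+22.6)/22.6.
3.166·Km + 9.37 = 1.385·Km + 31.3, so (3.166 − 1.385)·Km = 31.3 − 9.37.
Km = 21.93/1.781 = 12.3 nM; then Vmax = 9.37(12.3+2.96)/2.96 = 48.4 μM/s.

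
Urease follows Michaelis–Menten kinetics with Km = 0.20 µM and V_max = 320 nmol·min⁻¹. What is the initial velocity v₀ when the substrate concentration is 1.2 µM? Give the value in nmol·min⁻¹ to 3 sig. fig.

274 nmol·min⁻¹

[S]/(Km+[S]) = 1.2/1.400 = 0.8571, the fractional saturation.
v = 0.8571 × Vmax = 0.8571 × 320 = 274 nmol·min⁻¹.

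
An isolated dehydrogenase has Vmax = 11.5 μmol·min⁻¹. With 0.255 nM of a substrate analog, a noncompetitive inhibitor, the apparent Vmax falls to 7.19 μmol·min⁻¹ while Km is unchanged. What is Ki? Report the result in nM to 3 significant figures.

0.425 nM

Noncompetitive: Vmax,app = Vmax/α with α = 1 + [I]/Ki.
α = Vmax/Vmax,app = 11.5/7.19 = 1.599.
Ki = [I]/(α − 1) = 0.255/0.5994 = 0.425 nM.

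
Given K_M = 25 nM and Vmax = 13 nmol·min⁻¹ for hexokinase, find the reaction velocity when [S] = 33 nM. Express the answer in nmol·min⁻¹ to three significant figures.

v = Vmax·[S]/(Km + [S]) = 13 × 33 / (25 + 33)
  = 429.0 / 58.00 = 7.40 nmol·min⁻¹.

7.40 nmol·min⁻¹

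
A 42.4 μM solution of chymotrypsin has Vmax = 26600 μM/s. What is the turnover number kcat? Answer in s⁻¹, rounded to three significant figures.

627 s⁻¹

kcat = Vmax/[E]total = 26600 μM/s / 42.4 μM = 627 s⁻¹.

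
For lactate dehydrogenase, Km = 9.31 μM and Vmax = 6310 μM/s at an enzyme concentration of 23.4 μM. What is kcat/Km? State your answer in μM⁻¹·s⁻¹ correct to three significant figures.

kcat = Vmax/[E]total = 6310/23.4 = 270 s⁻¹.
kcat/Km = 270/9.31 = 29.0 μM⁻¹·s⁻¹.

29.0 μM⁻¹·s⁻¹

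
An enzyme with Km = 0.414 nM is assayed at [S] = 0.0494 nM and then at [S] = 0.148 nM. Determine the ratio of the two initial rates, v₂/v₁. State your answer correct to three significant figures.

Since Vmax cancels, v₂/v₁ = [S]₂(Km+[S]₁) / [S]₁(Km+[S]₂).
= 0.148×(0.414+0.0494) / (0.0494×(0.414+0.148)) = 0.06858/0.02776 = 2.47.

2.47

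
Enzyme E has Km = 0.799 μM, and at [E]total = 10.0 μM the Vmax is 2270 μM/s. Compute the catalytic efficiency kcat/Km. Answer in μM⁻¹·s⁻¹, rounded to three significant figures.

284 μM⁻¹·s⁻¹

kcat = Vmax/[E]total = 2270/10.0 = 227 s⁻¹.
kcat/Km = 227/0.799 = 284 μM⁻¹·s⁻¹.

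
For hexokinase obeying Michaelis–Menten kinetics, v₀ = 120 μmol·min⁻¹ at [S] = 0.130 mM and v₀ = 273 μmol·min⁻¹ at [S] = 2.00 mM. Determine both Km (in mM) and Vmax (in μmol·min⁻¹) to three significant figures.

From v = Vmax[S]/(Km+[S]), each point gives Vmax = v(Km+[S])/[S].
Equating: 120(Km+0.130)/0.130 = 273(Km+2.00)/2.00.
923.1·Km + 120 = 136.5·Km + 273, so (923.1 − 136.5)·Km = 273 − 120.
Km = 153.0/786.6 = 0.195 mM; then Vmax = 120(0.195+0.130)/0.130 = 300 μmol·min⁻¹.

Km = 0.195 mM; Vmax = 300 μmol·min⁻¹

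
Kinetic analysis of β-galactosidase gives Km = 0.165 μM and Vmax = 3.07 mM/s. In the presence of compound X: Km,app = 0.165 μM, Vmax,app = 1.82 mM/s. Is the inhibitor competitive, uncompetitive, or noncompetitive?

Vmax decreases (3.07 → 1.82 mM/s) while Km is unchanged — pure noncompetitive inhibition.

noncompetitive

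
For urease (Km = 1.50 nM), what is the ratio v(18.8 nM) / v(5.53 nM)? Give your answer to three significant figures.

1.18

The fractional saturations are [S]/(Km+[S]) = 5.53/7.030 = 0.7866 and 18.8/20.30 = 0.9261.
v₂/v₁ is just their ratio: 0.9261/0.7866 = 1.18.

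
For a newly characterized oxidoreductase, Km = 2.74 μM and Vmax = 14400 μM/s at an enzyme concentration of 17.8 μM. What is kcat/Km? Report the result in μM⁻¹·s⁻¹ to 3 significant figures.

295 μM⁻¹·s⁻¹

kcat = Vmax/[E]total = 14400/17.8 = 809 s⁻¹.
kcat/Km = 809/2.74 = 295 μM⁻¹·s⁻¹.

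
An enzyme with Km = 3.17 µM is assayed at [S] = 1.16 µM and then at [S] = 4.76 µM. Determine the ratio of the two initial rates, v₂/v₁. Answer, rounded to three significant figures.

2.24

Since Vmax cancels, v₂/v₁ = [S]₂(Km+[S]₁) / [S]₁(Km+[S]₂).
= 4.76×(3.17+1.16) / (1.16×(3.17+4.76)) = 20.61/9.199 = 2.24.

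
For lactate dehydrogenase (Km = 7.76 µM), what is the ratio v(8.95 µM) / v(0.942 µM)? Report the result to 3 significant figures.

4.95

The fractional saturations are [S]/(Km+[S]) = 0.942/8.702 = 0.1083 and 8.95/16.71 = 0.5356.
v₂/v₁ is just their ratio: 0.5356/0.1083 = 4.95.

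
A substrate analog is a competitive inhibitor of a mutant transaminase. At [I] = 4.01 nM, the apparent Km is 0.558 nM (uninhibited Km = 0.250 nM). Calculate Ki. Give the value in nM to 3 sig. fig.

Competitive: Km,app = α·Km with α = 1 + [I]/Ki.
α = Km,app/Km = 0.558/0.250 = 2.232.
Ki = [I]/(α − 1) = 4.01/1.232 = 3.25 nM.

3.25 nM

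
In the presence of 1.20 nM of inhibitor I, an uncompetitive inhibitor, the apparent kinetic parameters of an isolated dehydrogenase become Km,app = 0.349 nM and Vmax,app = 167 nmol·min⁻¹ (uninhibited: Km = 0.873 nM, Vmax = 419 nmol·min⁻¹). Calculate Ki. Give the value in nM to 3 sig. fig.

0.795 nM

Uncompetitive: Vmax,app = Vmax/α (and Km,app = Km/α) with α = 1 + [I]/Ki.
α = Vmax/Vmax,app = 419/167 = 2.509.
Ki = [I]/(α − 1) = 1.20/1.509 = 0.795 nM.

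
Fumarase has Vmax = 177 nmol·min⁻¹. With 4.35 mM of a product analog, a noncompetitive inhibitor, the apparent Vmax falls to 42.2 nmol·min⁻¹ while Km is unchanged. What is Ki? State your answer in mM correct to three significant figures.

Noncompetitive: Vmax,app = Vmax/α with α = 1 + [I]/Ki.
α = Vmax/Vmax,app = 177/42.2 = 4.194.
Since α = 1 + [I]/Ki, [I]/Ki = 4.194 − 1 = 3.194 and Ki = 4.35/3.194 = 1.36 mM.

1.36 mM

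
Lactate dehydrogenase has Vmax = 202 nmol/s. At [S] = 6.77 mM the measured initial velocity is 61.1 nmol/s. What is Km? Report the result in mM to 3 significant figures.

15.6 mM

v/Vmax = 61.1/202 = 0.3025 = [S]/(Km+[S]).
So Km + [S] = [S]/0.3025 = 22.38 mM, giving Km = 22.38 − 6.77 = 15.6 mM.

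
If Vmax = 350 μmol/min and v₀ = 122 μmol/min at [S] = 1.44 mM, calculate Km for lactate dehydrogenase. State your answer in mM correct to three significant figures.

2.69 mM

v/Vmax = 122/350 = 0.3486 = [S]/(Km+[S]).
So Km + [S] = [S]/0.3486 = 4.131 mM, giving Km = 4.131 − 1.44 = 2.69 mM.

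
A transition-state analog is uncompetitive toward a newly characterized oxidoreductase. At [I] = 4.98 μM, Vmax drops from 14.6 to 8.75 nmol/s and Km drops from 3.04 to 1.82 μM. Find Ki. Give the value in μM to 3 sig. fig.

Uncompetitive: Vmax,app = Vmax/α (and Km,app = Km/α) with α = 1 + [I]/Ki.
α = Vmax/Vmax,app = 14.6/8.75 = 1.669.
Since α = 1 + [I]/Ki, [I]/Ki = 1.669 − 1 = 0.6686 and Ki = 4.98/0.6686 = 7.45 μM.

7.45 μM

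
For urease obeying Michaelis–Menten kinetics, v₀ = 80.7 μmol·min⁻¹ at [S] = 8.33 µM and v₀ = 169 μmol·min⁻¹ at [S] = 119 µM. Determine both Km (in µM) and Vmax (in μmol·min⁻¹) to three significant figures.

Km = 10.7 µM; Vmax = 184 μmol·min⁻¹

In reciprocal form, 1/v = (Km/Vmax)·(1/[S]) + 1/Vmax. The two points give (1/[S], 1/v) = (0.1200, 0.01239) and (0.008403, 0.005917).
Slope = (0.01239 − 0.005917)/(0.1200 − 0.008403) = 0.05799; intercept = 0.01239 − 0.05799×0.1200 = 0.005430.
Vmax = 1/intercept = 184 μmol·min⁻¹; Km = slope × Vmax = 0.05799 × 184 = 10.7 µM.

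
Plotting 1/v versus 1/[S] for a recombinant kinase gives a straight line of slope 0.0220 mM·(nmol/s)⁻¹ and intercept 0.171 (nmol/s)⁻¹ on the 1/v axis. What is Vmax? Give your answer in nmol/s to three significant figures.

The y-intercept of a Lineweaver–Burk plot equals 1/Vmax, so Vmax = 1/0.171 = 5.85 nmol/s.

5.85 nmol/s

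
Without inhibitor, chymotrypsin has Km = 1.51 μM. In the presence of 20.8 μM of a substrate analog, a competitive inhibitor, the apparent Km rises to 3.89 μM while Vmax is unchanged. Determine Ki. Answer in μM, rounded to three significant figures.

Competitive: Km,app = α·Km with α = 1 + [I]/Ki.
α = Km,app/Km = 3.89/1.51 = 2.576.
Since α = 1 + [I]/Ki, [I]/Ki = 2.576 − 1 = 1.576 and Ki = 20.8/1.576 = 13.2 μM.

13.2 μM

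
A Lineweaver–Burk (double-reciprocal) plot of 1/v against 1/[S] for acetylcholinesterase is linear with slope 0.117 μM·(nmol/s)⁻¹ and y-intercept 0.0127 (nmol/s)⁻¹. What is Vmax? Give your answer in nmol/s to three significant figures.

The y-intercept of a Lineweaver–Burk plot equals 1/Vmax, so Vmax = 1/0.0127 = 78.7 nmol/s.

78.7 nmol/s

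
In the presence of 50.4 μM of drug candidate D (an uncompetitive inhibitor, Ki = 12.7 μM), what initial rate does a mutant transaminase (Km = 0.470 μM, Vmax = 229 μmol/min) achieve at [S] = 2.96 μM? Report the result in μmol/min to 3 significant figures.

44.7 μmol/min

With α = 1 + [I]/Ki = 1 + 50.4/12.7 = 4.969, the uncompetitive rate law is v = (Vmax/α)·[S] / (Km/α + [S]).
v = (229/4.969)×2.96 / (0.470/4.969 + 2.96) = 136.4/3.055 = 44.7 μmol/min.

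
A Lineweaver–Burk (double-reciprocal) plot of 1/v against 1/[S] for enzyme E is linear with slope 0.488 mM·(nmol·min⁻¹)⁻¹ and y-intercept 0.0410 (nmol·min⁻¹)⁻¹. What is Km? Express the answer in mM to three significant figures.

11.9 mM

y-intercept = 1/Vmax ⇒ Vmax = 24.4 nmol·min⁻¹; slope = Km/Vmax ⇒ Km = slope × Vmax.
Km = 0.488 × 24.4 = 11.9 mM.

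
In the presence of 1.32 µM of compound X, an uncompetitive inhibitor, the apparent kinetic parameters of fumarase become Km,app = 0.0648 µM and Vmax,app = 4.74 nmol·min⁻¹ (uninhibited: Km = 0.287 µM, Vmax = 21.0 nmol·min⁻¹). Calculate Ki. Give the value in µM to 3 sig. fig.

0.385 µM

Uncompetitive: Vmax,app = Vmax/α (and Km,app = Km/α) with α = 1 + [I]/Ki.
α = Vmax/Vmax,app = 21.0/4.74 = 4.430.
Since α = 1 + [I]/Ki, [I]/Ki = 4.430 − 1 = 3.430 and Ki = 1.32/3.430 = 0.385 µM.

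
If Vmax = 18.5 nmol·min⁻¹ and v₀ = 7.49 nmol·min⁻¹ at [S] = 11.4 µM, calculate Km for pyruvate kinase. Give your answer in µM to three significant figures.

From v = Vmax[S]/(Km+[S]), Km = [S](Vmax − v)/v.
Km = 11.4 × (18.5 − 7.49) / 7.49 = 125.5/7.49 = 16.8 µM.

16.8 µM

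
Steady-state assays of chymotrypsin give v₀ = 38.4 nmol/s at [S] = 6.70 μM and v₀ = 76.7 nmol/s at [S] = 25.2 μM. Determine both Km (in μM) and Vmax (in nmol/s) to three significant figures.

In reciprocal form, 1/v = (Km/Vmax)·(1/[S]) + 1/Vmax. The two points give (1/[S], 1/v) = (0.1493, 0.02604) and (0.03968, 0.01304).
Slope = (0.02604 − 0.01304)/(0.1493 − 0.03968) = 0.1187; intercept = 0.02604 − 0.1187×0.1493 = 0.008328.
Vmax = 1/intercept = 120 nmol/s; Km = slope × Vmax = 0.1187 × 120 = 14.3 μM.

Km = 14.3 μM; Vmax = 120 nmol/s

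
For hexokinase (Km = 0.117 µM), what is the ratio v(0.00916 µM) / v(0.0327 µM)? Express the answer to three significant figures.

The fractional saturations are [S]/(Km+[S]) = 0.0327/0.1497 = 0.2184 and 0.00916/0.1262 = 0.07261.
v₂/v₁ is just their ratio: 0.07261/0.2184 = 0.332.

0.332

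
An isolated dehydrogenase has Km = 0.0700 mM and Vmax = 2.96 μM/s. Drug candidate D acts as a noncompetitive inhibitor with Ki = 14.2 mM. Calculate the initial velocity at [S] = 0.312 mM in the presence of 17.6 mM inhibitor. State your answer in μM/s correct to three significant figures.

With α = 1 + [I]/Ki = 1 + 17.6/14.2 = 2.239, the noncompetitive rate law is v = (Vmax/α)·[S] / (Km + [S]).
v = (2.96/2.239)×0.312 / (0.0700 + 0.312) = 0.4124/0.3820 = 1.08 μM/s.

1.08 μM/s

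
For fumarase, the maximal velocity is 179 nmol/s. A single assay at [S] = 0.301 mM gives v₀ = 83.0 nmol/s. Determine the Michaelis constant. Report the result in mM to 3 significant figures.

From v = Vmax[S]/(Km+[S]), Km = [S](Vmax − v)/v.
Km = 0.301 × (179 − 83.0) / 83.0 = 28.90/83.0 = 0.348 mM.

0.348 mM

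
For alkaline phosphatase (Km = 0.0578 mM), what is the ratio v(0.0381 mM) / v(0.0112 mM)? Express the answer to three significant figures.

Since Vmax cancels, v₂/v₁ = [S]₂(Km+[S]₁) / [S]₁(Km+[S]₂).
= 0.0381×(0.0578+0.0112) / (0.0112×(0.0578+0.0381)) = 0.002629/0.001074 = 2.45.

2.45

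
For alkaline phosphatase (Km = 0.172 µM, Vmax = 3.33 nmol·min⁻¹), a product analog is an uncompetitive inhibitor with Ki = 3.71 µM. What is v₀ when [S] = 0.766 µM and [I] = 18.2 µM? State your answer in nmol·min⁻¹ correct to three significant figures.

0.543 nmol·min⁻¹

α = 1 + [I]/Ki = 1 + 18.2/3.71 = 5.906.
For an uncompetitive inhibitor, both parameters are divided by α, giving Vmax/α and Km/α: Km,app = 0.0291 µM, Vmax,app = 0.564 nmol·min⁻¹.
v = Vmax,app·[S]/(Km,app + [S]) = 0.564 × 0.766/(0.0291 + 0.766) = 0.543 nmol·min⁻¹.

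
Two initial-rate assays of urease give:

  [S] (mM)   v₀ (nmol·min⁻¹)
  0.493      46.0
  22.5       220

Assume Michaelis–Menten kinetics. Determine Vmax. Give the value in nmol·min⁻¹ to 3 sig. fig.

From v = Vmax[S]/(Km+[S]), each point gives Vmax = v(Km+[S])/[S].
Equating: 46.0(Km+0.493)/0.493 = 220(Km+22.5)/22.5.
93.31·Km + 46.0 = 9.778·Km + 220, so (93.31 − 9.778)·Km = 220 − 46.0.
Km = 174.0/83.53 = 2.08 mM; then Vmax = 46.0(2.08+0.493)/0.493 = 240 nmol·min⁻¹.

240 nmol·min⁻¹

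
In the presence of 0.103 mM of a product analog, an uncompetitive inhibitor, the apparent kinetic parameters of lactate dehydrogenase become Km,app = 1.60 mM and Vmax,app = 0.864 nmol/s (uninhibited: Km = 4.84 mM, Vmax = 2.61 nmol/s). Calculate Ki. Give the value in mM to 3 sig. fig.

0.0510 mM

Uncompetitive: Vmax,app = Vmax/α (and Km,app = Km/α) with α = 1 + [I]/Ki.
α = Vmax/Vmax,app = 2.61/0.864 = 3.021.
Since α = 1 + [I]/Ki, [I]/Ki = 3.021 − 1 = 2.021 and Ki = 0.103/2.021 = 0.0510 mM.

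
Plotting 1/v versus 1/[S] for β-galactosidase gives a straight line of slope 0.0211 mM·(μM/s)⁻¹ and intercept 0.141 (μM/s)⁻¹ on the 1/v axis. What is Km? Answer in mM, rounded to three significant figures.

y-intercept = 1/Vmax ⇒ Vmax = 7.09 μM/s; slope = Km/Vmax ⇒ Km = slope × Vmax.
Km = 0.0211 × 7.09 = 0.150 mM.

0.150 mM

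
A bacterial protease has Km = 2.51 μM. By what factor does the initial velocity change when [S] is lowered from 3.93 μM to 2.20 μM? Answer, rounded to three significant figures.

Since Vmax cancels, v₂/v₁ = [S]₂(Km+[S]₁) / [S]₁(Km+[S]₂).
= 2.20×(2.51+3.93) / (3.93×(2.51+2.20)) = 14.17/18.51 = 0.765.

0.765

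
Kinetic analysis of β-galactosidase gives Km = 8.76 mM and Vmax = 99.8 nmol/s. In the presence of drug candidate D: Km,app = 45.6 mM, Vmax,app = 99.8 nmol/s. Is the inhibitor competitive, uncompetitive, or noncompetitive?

Km increases (8.76 → 45.6 mM) while Vmax is unchanged — the hallmark of competitive inhibition.

competitive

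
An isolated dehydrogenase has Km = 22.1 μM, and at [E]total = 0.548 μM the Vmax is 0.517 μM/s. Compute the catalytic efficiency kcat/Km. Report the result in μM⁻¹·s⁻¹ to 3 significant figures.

0.0427 μM⁻¹·s⁻¹

kcat = Vmax/[E]total = 0.517/0.548 = 0.943 s⁻¹.
kcat/Km = 0.943/22.1 = 0.0427 μM⁻¹·s⁻¹.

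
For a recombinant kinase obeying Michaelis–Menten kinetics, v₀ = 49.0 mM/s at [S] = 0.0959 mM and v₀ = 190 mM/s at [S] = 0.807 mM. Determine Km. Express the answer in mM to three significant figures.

0.512 mM

From v = Vmax[S]/(Km+[S]), each point gives Vmax = v(Km+[S])/[S].
Equating: 49.0(Km+0.0959)/0.0959 = 190(Km+0.807)/0.807.
510.9·Km + 49.0 = 235.4·Km + 190, so (510.9 − 235.4)·Km = 190 − 49.0.
Km = 141.0/275.5 = 0.512 mM; then Vmax = 49.0(0.512+0.0959)/0.0959 = 310 mM/s.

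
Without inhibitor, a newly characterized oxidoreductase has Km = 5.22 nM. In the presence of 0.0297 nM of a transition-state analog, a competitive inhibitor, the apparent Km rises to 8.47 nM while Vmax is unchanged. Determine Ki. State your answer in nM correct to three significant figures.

Competitive: Km,app = α·Km with α = 1 + [I]/Ki.
α = Km,app/Km = 8.47/5.22 = 1.623.
Since α = 1 + [I]/Ki, [I]/Ki = 1.623 − 1 = 0.6226 and Ki = 0.0297/0.6226 = 0.0477 nM.

0.0477 nM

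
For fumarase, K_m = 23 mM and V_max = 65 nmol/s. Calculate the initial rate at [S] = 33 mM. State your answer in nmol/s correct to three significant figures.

v = Vmax·[S]/(Km + [S]) = 65 × 33 / (23 + 33)
  = 2145 / 56.00 = 38.3 nmol/s.

38.3 nmol/s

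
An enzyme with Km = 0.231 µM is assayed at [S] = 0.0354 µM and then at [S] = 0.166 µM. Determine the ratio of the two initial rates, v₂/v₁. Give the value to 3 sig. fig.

3.15

Since Vmax cancels, v₂/v₁ = [S]₂(Km+[S]₁) / [S]₁(Km+[S]₂).
= 0.166×(0.231+0.0354) / (0.0354×(0.231+0.166)) = 0.04422/0.01405 = 3.15.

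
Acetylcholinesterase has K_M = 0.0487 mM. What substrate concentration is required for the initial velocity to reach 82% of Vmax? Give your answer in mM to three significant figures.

v/Vmax = [S]/(Km+[S]) = 0.82, so [S] = Km·0.82/(1 − 0.82) = 0.0487 × 4.556.
[S] = 0.222 mM.

0.222 mM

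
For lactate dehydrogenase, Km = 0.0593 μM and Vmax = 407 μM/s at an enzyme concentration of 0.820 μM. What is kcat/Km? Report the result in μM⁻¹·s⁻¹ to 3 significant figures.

8370 μM⁻¹·s⁻¹

kcat = Vmax/[E]total = 407/0.820 = 496 s⁻¹.
kcat/Km = 496/0.0593 = 8370 μM⁻¹·s⁻¹.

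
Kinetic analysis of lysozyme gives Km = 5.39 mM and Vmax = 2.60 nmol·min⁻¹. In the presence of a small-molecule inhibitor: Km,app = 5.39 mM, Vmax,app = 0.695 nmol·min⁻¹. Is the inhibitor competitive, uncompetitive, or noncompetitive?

noncompetitive

Vmax decreases (2.60 → 0.695 nmol·min⁻¹) while Km is unchanged — pure noncompetitive inhibition.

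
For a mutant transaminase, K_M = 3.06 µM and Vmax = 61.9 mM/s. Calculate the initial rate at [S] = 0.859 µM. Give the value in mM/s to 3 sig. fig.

[S]/(Km+[S]) = 0.859/3.919 = 0.2192, the fractional saturation.
v = 0.2192 × Vmax = 0.2192 × 61.9 = 13.6 mM/s.

13.6 mM/s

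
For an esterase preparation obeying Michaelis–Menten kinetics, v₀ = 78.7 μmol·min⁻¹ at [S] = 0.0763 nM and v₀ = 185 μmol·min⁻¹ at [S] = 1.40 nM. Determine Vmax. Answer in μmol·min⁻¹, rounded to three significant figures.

201 μmol·min⁻¹

In reciprocal form, 1/v = (Km/Vmax)·(1/[S]) + 1/Vmax. The two points give (1/[S], 1/v) = (13.11, 0.01271) and (0.7143, 0.005405).
Slope = (0.01271 − 0.005405)/(13.11 − 0.7143) = 0.0005892; intercept = 0.01271 − 0.0005892×13.11 = 0.004985.
Vmax = 1/intercept = 201 μmol·min⁻¹; Km = slope × Vmax = 0.0005892 × 201 = 0.118 nM.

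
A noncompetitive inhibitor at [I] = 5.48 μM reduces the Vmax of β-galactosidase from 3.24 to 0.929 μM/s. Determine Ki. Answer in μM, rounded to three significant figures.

Noncompetitive: Vmax,app = Vmax/α with α = 1 + [I]/Ki.
α = Vmax/Vmax,app = 3.24/0.929 = 3.488.
Since α = 1 + [I]/Ki, [I]/Ki = 3.488 − 1 = 2.488 and Ki = 5.48/2.488 = 2.20 μM.

2.20 μM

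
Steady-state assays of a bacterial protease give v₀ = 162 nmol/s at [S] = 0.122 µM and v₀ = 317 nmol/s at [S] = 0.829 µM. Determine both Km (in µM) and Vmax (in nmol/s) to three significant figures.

From v = Vmax[S]/(Km+[S]), each point gives Vmax = v(Km+[S])/[S].
Equating: 162(Km+0.122)/0.122 = 317(Km+0.829)/0.829.
1328·Km + 162 = 382.4·Km + 317, so (1328 − 382.4)·Km = 317 − 162.
Km = 155.0/945.5 = 0.164 µM; then Vmax = 162(0.164+0.122)/0.122 = 380 nmol/s.

Km = 0.164 µM; Vmax = 380 nmol/s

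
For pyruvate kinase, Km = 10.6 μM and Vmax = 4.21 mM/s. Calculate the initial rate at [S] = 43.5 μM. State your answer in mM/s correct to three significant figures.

3.39 mM/s

[S]/(Km+[S]) = 43.5/54.10 = 0.8041, the fractional saturation.
v = 0.8041 × Vmax = 0.8041 × 4.21 = 3.39 mM/s.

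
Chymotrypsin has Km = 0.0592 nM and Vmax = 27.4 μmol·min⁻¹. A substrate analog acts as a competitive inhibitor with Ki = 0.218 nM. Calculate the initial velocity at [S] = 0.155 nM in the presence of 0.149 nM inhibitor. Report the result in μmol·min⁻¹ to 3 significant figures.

16.7 μmol·min⁻¹

α = 1 + [I]/Ki = 1 + 0.149/0.218 = 1.683.
For a competitive inhibitor, Vmax is unchanged and the apparent Km becomes α·Km: Km,app = 0.0997 nM, Vmax,app = 27.4 μmol·min⁻¹.
v = Vmax,app·[S]/(Km,app + [S]) = 27.4 × 0.155/(0.0997 + 0.155) = 16.7 μmol·min⁻¹.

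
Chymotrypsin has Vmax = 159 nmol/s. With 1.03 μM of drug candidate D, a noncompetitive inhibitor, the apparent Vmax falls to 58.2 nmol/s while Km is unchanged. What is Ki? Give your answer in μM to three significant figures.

Noncompetitive: Vmax,app = Vmax/α with α = 1 + [I]/Ki.
α = Vmax/Vmax,app = 159/58.2 = 2.732.
Ki = [I]/(α − 1) = 1.03/1.732 = 0.595 μM.

0.595 μM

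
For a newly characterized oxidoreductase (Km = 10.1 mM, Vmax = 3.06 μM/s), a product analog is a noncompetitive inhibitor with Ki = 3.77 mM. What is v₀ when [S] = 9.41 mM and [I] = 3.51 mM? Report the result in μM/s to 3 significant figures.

With α = 1 + [I]/Ki = 1 + 3.51/3.77 = 1.931, the noncompetitive rate law is v = (Vmax/α)·[S] / (Km + [S]).
v = (3.06/1.931)×9.41 / (10.1 + 9.41) = 14.91/19.51 = 0.764 μM/s.

0.764 μM/s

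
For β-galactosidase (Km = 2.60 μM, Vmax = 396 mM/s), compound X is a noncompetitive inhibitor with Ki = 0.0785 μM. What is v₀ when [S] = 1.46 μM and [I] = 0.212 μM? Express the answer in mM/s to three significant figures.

With α = 1 + [I]/Ki = 1 + 0.212/0.0785 = 3.701, the noncompetitive rate law is v = (Vmax/α)·[S] / (Km + [S]).
v = (396/3.701)×1.46 / (2.60 + 1.46) = 156.2/4.060 = 38.5 mM/s.

38.5 mM/s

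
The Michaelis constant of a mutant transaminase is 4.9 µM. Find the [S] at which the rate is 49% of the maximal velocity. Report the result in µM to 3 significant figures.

4.71 µM

v/Vmax = [S]/(Km+[S]) = 0.49, so [S] = Km·0.49/(1 − 0.49) = 4.9 × 0.9608.
[S] = 4.71 µM.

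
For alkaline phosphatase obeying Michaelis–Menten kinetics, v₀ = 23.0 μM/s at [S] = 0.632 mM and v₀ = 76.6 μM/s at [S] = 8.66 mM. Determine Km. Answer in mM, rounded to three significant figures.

1.95 mM

From v = Vmax[S]/(Km+[S]), each point gives Vmax = v(Km+[S])/[S].
Equating: 23.0(Km+0.632)/0.632 = 76.6(Km+8.66)/8.66.
36.39·Km + 23.0 = 8.845·Km + 76.6, so (36.39 − 8.845)·Km = 76.6 − 23.0.
Km = 53.60/27.55 = 1.95 mM; then Vmax = 23.0(1.95+0.632)/0.632 = 93.8 μM/s.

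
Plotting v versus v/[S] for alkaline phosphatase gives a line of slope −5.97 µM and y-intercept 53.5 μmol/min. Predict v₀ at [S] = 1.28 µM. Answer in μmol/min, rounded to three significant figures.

9.45 μmol/min

In the Eadie–Hofstee form v = Vmax − Km·(v/[S]), the slope is −Km and the intercept is Vmax, so Km = 5.97 µM and Vmax = 53.5 μmol/min.
v = 53.5 × 1.28/(5.97 + 1.28) = 9.45 μmol/min.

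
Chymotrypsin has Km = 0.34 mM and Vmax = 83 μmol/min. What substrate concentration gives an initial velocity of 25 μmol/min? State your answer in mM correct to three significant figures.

Rearranging v = Vmax[S]/(Km+[S]) gives [S] = Km·v/(Vmax − v).
[S] = 0.34 × 25 / (83 − 25) = 8.500/58.00 = 0.147 mM.

0.147 mM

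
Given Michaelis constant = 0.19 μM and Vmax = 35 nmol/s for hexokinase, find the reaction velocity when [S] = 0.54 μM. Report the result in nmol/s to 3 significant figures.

25.9 nmol/s

[S]/(Km+[S]) = 0.54/0.7300 = 0.7397, the fractional saturation.
v = 0.7397 × Vmax = 0.7397 × 35 = 25.9 nmol/s.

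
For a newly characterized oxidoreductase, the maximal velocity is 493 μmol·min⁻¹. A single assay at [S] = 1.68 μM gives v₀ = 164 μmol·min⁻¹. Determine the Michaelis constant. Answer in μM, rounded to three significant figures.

v/Vmax = 164/493 = 0.3327 = [S]/(Km+[S]).
So Km + [S] = [S]/0.3327 = 5.050 μM, giving Km = 5.050 − 1.68 = 3.37 μM.

3.37 μM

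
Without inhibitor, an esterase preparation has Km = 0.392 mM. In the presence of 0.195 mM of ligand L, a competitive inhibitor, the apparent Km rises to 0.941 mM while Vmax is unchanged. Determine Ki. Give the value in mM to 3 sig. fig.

0.139 mM

Competitive: Km,app = α·Km with α = 1 + [I]/Ki.
α = Km,app/Km = 0.941/0.392 = 2.401.
Ki = [I]/(α − 1) = 0.195/1.401 = 0.139 mM.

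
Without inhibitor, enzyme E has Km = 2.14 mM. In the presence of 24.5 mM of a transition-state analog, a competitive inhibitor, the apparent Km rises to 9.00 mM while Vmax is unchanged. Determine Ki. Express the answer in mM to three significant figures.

7.64 mM

Competitive: Km,app = α·Km with α = 1 + [I]/Ki.
α = Km,app/Km = 9.00/2.14 = 4.206.
Since α = 1 + [I]/Ki, [I]/Ki = 4.206 − 1 = 3.206 and Ki = 24.5/3.206 = 7.64 mM.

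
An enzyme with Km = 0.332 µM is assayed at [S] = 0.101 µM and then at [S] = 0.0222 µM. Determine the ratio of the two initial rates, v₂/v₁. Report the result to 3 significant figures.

0.269

The fractional saturations are [S]/(Km+[S]) = 0.101/0.4330 = 0.2333 and 0.0222/0.3542 = 0.06268.
v₂/v₁ is just their ratio: 0.06268/0.2333 = 0.269.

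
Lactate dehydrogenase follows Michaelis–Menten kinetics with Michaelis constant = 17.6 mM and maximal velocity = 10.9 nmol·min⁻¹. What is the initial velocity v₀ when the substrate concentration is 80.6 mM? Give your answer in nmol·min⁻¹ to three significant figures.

[S]/(Km+[S]) = 80.6/98.20 = 0.8208, the fractional saturation.
v = 0.8208 × Vmax = 0.8208 × 10.9 = 8.95 nmol·min⁻¹.

8.95 nmol·min⁻¹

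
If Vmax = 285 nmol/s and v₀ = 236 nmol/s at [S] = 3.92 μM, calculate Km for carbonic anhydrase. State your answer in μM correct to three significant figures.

v/Vmax = 236/285 = 0.8281 = [S]/(Km+[S]).
So Km + [S] = [S]/0.8281 = 4.734 μM, giving Km = 4.734 − 3.92 = 0.814 μM.

0.814 μM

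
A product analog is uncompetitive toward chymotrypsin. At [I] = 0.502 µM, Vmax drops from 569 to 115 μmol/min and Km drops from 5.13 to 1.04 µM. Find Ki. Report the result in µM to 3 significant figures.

0.127 µM

Uncompetitive: Vmax,app = Vmax/α (and Km,app = Km/α) with α = 1 + [I]/Ki.
α = Vmax/Vmax,app = 569/115 = 4.948.
Since α = 1 + [I]/Ki, [I]/Ki = 4.948 − 1 = 3.948 and Ki = 0.502/3.948 = 0.127 µM.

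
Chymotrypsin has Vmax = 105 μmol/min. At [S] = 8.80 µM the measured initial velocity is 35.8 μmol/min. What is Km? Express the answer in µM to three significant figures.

17.0 µM

v/Vmax = 35.8/105 = 0.3410 = [S]/(Km+[S]).
So Km + [S] = [S]/0.3410 = 25.81 µM, giving Km = 25.81 − 8.80 = 17.0 µM.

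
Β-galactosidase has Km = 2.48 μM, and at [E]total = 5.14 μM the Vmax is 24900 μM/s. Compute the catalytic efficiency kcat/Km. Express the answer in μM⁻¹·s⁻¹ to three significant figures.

1950 μM⁻¹·s⁻¹

kcat = Vmax/[E]total = 24900/5.14 = 4840 s⁻¹.
kcat/Km = 4840/2.48 = 1950 μM⁻¹·s⁻¹.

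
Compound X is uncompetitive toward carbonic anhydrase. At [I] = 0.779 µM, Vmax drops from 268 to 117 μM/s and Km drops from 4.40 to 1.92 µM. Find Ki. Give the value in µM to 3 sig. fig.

Uncompetitive: Vmax,app = Vmax/α (and Km,app = Km/α) with α = 1 + [I]/Ki.
α = Vmax/Vmax,app = 268/117 = 2.291.
Since α = 1 + [I]/Ki, [I]/Ki = 2.291 − 1 = 1.291 and Ki = 0.779/1.291 = 0.604 µM.

0.604 µM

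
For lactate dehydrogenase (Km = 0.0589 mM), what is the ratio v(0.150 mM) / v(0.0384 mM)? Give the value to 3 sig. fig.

1.82

Since Vmax cancels, v₂/v₁ = [S]₂(Km+[S]₁) / [S]₁(Km+[S]₂).
= 0.150×(0.0589+0.0384) / (0.0384×(0.0589+0.150)) = 0.01459/0.008022 = 1.82.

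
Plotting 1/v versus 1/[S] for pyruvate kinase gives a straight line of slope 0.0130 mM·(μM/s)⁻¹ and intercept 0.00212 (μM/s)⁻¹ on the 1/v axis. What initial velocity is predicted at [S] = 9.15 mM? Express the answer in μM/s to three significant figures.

282 μM/s

The y-intercept is 1/Vmax, so Vmax = 1/0.00212 = 472 μM/s.
The slope is Km/Vmax, so Km = 0.0130 × 472 = 6.13 mM.
Then v = 472 × 9.15/(6.13 + 9.15) = 282 μM/s.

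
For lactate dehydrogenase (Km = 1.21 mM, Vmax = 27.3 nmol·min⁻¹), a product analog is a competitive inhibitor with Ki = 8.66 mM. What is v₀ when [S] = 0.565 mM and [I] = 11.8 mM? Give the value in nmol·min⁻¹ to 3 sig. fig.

4.51 nmol·min⁻¹

With α = 1 + [I]/Ki = 1 + 11.8/8.66 = 2.363, the competitive rate law is v = Vmax[S] / (αKm + [S]).
v = 27.3×0.565 / (2.363×1.21 + 0.565) = 15.42/3.424 = 4.51 nmol·min⁻¹.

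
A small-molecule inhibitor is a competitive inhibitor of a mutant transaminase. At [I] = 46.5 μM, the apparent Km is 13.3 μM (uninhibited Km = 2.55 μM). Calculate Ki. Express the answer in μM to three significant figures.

Competitive: Km,app = α·Km with α = 1 + [I]/Ki.
α = Km,app/Km = 13.3/2.55 = 5.216.
Ki = [I]/(α − 1) = 46.5/4.216 = 11.0 μM.

11.0 μM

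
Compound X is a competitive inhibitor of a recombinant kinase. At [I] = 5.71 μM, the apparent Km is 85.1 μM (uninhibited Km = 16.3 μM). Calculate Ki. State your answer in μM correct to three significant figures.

Competitive: Km,app = α·Km with α = 1 + [I]/Ki.
α = Km,app/Km = 85.1/16.3 = 5.221.
Ki = [I]/(α − 1) = 5.71/4.221 = 1.35 μM.

1.35 μM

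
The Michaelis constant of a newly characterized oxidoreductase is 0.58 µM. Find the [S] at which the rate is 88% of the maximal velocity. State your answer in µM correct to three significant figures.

v/Vmax = [S]/(Km+[S]) = 0.88, so [S] = Km·0.88/(1 − 0.88) = 0.58 × 7.333.
[S] = 4.25 µM.

4.25 µM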